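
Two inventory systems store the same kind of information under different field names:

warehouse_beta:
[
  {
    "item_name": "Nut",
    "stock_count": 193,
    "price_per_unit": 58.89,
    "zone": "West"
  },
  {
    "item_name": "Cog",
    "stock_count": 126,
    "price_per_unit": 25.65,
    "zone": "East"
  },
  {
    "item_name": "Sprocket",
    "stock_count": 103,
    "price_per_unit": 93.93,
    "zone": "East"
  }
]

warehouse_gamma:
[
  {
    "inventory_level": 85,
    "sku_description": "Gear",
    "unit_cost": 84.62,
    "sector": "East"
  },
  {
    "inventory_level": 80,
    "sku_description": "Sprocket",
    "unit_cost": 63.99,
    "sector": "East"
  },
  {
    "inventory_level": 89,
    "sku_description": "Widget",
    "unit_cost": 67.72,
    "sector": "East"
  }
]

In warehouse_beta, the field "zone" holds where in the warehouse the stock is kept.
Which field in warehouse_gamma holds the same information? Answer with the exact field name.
sector

In warehouse_beta, "zone" holds where in the warehouse the stock is kept.
The fields in warehouse_gamma are: "inventory_level", "sku_description", "unit_cost", "sector".
"sector" is the match: the name refers to the same concept and its values are area labels (e.g. 'East').
The other fields ("inventory_level", "sku_description", "unit_cost") hold different kinds of data.

So "zone" in warehouse_beta corresponds to "sector" in warehouse_gamma.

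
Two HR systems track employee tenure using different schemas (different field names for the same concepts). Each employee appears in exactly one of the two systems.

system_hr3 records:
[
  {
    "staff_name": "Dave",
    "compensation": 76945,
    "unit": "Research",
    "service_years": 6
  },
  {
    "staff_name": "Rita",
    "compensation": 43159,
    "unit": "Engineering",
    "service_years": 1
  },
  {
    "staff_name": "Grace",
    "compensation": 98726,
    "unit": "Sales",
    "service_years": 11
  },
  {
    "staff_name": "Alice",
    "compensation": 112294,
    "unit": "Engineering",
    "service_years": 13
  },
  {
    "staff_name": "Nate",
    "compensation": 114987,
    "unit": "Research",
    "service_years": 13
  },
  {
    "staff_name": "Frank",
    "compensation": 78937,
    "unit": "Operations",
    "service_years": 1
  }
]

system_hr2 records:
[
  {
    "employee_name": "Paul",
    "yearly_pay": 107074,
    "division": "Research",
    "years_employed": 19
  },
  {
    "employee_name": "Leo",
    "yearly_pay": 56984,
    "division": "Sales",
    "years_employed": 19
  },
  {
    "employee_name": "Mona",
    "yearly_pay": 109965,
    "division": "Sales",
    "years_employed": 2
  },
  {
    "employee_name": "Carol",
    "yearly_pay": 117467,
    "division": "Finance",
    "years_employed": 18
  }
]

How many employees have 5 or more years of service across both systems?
7

Reconcile schemas: "service_years" (system_hr3) = "years_employed" (system_hr2) = years of service

From system_hr3: 4 employees with >= 5 years
From system_hr2: 3 employees with >= 5 years

Total: 4 + 3 = 7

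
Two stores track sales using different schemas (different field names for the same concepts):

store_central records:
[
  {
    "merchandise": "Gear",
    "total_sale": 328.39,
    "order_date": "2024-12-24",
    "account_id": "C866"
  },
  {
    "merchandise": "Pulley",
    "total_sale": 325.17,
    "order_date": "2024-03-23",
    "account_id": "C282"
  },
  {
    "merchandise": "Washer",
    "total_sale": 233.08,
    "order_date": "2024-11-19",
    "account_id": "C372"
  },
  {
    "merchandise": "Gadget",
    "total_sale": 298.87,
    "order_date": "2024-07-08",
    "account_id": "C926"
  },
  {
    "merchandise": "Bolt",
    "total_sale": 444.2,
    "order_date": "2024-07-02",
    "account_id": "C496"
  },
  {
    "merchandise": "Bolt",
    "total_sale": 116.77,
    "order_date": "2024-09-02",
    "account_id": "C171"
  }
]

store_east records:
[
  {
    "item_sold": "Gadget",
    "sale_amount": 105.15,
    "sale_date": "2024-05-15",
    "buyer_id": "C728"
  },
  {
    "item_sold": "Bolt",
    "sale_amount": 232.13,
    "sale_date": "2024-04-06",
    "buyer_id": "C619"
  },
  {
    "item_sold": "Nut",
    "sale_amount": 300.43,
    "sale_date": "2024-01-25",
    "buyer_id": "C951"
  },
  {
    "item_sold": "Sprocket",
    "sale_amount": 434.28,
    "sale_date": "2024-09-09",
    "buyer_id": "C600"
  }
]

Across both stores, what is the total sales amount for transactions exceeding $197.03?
2596.55

Schema mapping: "total_sale" (store_central) = "sale_amount" (store_east) = sale amount

Sum of sales > $197.03 in store_central: 1629.71
Sum of sales > $197.03 in store_east: 966.84

Total: 1629.71 + 966.84 = 2596.55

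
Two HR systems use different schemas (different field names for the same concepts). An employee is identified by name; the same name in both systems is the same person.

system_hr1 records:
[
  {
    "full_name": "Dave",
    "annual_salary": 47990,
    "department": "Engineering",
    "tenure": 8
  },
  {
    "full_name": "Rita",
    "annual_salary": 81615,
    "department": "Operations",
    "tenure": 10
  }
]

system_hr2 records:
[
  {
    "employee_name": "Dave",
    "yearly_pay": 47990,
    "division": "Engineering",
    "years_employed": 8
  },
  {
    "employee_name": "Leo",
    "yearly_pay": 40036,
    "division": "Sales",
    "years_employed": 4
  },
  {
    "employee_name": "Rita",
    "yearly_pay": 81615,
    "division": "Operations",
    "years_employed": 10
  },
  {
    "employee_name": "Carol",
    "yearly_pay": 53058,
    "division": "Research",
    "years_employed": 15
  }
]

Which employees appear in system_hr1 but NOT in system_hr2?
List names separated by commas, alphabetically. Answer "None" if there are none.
None

Schema mapping: "full_name" (system_hr1) = "employee_name" (system_hr2) = employee name

Names in system_hr1: ['Dave', 'Rita']
Names in system_hr2: ['Carol', 'Dave', 'Leo', 'Rita']

In system_hr1 but not system_hr2: None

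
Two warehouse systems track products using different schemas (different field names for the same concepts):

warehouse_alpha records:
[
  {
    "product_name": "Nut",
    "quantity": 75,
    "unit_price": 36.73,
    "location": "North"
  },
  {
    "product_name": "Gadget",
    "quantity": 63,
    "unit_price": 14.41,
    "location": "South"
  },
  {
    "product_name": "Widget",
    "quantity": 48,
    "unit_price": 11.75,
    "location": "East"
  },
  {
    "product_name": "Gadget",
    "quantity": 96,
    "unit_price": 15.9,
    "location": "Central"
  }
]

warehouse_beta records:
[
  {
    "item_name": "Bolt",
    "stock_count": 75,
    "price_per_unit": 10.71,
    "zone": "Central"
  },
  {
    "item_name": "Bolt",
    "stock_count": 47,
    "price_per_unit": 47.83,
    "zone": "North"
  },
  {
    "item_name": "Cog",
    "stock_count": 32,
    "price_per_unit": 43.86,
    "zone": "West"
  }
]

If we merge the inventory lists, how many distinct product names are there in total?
5

Schema mapping: "product_name" (warehouse_alpha) = "item_name" (warehouse_beta) = product name

Products in warehouse_alpha: ['Gadget', 'Nut', 'Widget']
Products in warehouse_beta: ['Bolt', 'Cog']

Union (unique products): ['Bolt', 'Cog', 'Gadget', 'Nut', 'Widget']
Count: 5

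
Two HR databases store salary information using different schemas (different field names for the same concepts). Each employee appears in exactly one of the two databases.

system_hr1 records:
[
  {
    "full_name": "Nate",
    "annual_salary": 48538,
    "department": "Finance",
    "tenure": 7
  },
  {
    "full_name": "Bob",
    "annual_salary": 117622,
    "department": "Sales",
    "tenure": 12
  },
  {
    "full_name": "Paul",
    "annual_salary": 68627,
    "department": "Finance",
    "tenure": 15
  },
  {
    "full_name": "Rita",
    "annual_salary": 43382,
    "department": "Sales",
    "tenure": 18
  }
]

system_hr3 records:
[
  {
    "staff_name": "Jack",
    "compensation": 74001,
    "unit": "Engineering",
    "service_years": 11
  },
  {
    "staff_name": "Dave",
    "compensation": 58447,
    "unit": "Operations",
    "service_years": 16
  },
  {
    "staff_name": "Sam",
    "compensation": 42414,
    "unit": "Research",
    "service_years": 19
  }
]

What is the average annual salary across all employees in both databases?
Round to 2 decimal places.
64718.71

Schema mapping: "annual_salary" (system_hr1) = "compensation" (system_hr3) = annual salary

All salaries: [48538, 117622, 68627, 43382, 74001, 58447, 42414]
Sum: 453031
Count: 7
Average: 453031 / 7 = 64718.71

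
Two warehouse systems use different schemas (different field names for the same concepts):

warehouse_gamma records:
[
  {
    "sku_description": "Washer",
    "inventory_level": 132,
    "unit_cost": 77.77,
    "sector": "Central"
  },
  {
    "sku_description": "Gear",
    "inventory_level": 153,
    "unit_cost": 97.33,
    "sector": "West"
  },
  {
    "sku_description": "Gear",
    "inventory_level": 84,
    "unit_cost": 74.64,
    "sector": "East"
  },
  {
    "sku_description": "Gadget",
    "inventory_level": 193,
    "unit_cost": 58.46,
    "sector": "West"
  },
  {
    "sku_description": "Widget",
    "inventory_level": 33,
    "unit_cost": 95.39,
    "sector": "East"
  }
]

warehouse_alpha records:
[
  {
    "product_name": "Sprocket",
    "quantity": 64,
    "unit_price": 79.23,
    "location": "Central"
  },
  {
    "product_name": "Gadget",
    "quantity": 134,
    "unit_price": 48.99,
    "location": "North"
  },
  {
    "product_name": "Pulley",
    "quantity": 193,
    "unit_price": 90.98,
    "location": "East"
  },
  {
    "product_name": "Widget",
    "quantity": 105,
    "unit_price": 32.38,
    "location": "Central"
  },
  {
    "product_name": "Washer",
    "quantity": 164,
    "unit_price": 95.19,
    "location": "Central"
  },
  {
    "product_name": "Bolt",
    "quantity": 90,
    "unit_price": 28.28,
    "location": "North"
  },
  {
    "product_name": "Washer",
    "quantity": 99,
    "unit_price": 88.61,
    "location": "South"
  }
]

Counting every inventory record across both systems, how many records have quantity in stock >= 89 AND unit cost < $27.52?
0

Schema mappings:
- "inventory_level" (warehouse_gamma) = "quantity" (warehouse_alpha) = quantity
- "unit_cost" (warehouse_gamma) = "unit_price" (warehouse_alpha) = unit cost

Records meeting both conditions in warehouse_gamma: 0
Records meeting both conditions in warehouse_alpha: 0

Total: 0 + 0 = 0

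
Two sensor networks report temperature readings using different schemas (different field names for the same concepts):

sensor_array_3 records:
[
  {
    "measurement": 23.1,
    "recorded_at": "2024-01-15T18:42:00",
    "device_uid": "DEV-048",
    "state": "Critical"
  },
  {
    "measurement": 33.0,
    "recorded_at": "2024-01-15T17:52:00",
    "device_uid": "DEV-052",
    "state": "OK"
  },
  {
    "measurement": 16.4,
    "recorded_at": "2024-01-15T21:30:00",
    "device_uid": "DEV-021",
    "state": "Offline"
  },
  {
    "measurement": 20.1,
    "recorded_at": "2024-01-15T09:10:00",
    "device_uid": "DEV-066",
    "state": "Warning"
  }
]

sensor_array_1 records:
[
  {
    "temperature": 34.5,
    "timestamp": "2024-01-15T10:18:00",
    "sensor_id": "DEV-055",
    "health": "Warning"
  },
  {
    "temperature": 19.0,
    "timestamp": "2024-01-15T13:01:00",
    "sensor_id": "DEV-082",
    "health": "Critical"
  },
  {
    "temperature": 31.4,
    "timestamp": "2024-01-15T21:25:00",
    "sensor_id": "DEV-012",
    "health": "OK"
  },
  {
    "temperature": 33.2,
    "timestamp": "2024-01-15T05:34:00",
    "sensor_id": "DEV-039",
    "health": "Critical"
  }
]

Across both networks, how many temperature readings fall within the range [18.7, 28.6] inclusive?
3

Schema mapping: "measurement" (sensor_array_3) = "temperature" (sensor_array_1) = temperature

Readings in [18.7, 28.6] from sensor_array_3: 2
Readings in [18.7, 28.6] from sensor_array_1: 1

Total count: 2 + 1 = 3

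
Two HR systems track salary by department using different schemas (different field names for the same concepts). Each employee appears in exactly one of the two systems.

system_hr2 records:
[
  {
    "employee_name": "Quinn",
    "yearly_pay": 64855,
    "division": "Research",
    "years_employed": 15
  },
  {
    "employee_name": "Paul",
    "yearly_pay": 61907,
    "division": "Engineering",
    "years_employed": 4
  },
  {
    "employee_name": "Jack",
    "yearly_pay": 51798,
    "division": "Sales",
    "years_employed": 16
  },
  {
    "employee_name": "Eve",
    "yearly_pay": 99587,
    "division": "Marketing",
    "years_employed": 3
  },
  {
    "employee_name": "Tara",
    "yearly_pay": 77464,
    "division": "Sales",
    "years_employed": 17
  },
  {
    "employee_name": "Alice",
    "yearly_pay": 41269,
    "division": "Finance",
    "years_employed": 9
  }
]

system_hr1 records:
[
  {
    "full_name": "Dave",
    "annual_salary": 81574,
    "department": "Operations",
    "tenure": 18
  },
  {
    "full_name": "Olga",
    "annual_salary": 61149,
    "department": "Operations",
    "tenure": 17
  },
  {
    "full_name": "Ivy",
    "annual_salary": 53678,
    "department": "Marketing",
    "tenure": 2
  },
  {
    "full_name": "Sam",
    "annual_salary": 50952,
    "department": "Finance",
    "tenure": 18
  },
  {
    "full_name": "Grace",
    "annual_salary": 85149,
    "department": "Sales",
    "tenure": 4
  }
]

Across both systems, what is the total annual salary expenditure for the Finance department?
92221

Schema mappings:
- "division" (system_hr2) = "department" (system_hr1) = department
- "yearly_pay" (system_hr2) = "annual_salary" (system_hr1) = salary

Finance salaries from system_hr2: 41269
Finance salaries from system_hr1: 50952

Total: 41269 + 50952 = 92221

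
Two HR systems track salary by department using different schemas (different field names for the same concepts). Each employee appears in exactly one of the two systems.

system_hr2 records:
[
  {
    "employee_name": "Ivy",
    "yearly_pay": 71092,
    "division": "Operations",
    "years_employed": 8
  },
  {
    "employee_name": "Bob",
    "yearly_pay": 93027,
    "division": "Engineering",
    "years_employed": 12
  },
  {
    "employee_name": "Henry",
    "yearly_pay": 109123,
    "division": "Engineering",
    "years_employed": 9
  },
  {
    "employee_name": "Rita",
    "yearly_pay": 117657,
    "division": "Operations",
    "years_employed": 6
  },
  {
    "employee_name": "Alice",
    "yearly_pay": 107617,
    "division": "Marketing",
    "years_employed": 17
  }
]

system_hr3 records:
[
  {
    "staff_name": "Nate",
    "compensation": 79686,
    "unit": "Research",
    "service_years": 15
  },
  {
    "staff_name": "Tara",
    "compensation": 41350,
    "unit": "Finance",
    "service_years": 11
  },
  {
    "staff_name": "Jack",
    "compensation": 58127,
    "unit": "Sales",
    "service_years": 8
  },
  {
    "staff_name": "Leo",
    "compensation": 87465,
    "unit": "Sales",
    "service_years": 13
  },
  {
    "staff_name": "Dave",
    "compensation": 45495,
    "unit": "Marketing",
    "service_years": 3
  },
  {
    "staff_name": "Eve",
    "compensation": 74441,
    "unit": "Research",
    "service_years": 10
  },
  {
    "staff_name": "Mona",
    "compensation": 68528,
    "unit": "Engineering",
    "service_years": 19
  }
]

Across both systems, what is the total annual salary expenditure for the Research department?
154127

Schema mappings:
- "division" (system_hr2) = "unit" (system_hr3) = department
- "yearly_pay" (system_hr2) = "compensation" (system_hr3) = salary

Research salaries from system_hr2: 0
Research salaries from system_hr3: 154127

Total: 0 + 154127 = 154127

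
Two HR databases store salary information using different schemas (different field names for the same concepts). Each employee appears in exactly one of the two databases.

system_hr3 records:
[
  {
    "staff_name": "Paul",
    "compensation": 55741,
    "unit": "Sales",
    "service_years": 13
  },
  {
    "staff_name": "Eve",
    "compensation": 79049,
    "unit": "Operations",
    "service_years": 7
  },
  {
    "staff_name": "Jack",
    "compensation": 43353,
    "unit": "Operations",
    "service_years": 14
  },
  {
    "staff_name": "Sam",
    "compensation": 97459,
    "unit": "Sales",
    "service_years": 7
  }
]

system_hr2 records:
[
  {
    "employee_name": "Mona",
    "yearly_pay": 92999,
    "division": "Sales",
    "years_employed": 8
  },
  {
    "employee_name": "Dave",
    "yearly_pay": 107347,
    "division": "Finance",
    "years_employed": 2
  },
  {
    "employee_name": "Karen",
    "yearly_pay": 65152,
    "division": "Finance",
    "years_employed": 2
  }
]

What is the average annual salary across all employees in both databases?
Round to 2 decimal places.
77300.00

Schema mapping: "compensation" (system_hr3) = "yearly_pay" (system_hr2) = annual salary

All salaries: [55741, 79049, 43353, 97459, 92999, 107347, 65152]
Sum: 541100
Count: 7
Average: 541100 / 7 = 77300.00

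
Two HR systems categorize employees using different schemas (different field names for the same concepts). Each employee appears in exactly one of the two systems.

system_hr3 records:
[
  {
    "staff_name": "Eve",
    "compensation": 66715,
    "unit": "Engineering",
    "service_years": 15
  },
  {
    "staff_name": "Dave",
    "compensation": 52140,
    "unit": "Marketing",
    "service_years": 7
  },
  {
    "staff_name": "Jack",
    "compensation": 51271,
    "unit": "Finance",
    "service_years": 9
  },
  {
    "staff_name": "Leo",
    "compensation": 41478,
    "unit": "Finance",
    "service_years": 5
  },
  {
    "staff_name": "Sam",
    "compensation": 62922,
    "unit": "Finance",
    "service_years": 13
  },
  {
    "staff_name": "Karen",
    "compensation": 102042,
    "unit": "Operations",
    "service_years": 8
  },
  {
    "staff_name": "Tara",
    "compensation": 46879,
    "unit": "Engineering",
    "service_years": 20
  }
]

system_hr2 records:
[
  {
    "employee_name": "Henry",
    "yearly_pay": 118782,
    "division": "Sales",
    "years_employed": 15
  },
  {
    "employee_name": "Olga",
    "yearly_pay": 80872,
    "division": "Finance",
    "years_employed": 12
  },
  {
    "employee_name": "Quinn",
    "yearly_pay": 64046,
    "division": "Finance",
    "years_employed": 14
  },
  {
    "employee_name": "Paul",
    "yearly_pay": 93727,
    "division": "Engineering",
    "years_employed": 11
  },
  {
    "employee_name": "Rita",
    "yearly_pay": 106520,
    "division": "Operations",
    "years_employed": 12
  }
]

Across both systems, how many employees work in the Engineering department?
3

Schema mapping: "unit" (system_hr3) = "division" (system_hr2) = department

Engineering employees in system_hr3: 2
Engineering employees in system_hr2: 1

Total in Engineering: 2 + 1 = 3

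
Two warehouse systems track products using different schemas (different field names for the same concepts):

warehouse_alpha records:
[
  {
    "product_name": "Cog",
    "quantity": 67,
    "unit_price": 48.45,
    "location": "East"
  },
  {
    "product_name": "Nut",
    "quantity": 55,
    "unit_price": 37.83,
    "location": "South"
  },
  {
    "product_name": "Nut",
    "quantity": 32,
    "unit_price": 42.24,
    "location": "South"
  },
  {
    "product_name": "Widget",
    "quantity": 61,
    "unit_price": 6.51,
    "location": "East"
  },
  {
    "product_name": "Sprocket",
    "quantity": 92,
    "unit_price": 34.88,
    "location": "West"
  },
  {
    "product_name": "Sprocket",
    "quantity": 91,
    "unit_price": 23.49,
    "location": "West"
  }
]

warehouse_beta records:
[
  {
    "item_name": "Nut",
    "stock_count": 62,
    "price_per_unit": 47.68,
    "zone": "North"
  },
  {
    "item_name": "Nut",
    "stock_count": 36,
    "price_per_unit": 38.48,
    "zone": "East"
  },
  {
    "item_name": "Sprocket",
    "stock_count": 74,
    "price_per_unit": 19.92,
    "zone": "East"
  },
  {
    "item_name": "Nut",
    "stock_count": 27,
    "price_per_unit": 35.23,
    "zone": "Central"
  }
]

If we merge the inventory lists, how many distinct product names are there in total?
4

Schema mapping: "product_name" (warehouse_alpha) = "item_name" (warehouse_beta) = product name

Products in warehouse_alpha: ['Cog', 'Nut', 'Sprocket', 'Widget']
Products in warehouse_beta: ['Nut', 'Sprocket']

Union (unique products): ['Cog', 'Nut', 'Sprocket', 'Widget']
Count: 4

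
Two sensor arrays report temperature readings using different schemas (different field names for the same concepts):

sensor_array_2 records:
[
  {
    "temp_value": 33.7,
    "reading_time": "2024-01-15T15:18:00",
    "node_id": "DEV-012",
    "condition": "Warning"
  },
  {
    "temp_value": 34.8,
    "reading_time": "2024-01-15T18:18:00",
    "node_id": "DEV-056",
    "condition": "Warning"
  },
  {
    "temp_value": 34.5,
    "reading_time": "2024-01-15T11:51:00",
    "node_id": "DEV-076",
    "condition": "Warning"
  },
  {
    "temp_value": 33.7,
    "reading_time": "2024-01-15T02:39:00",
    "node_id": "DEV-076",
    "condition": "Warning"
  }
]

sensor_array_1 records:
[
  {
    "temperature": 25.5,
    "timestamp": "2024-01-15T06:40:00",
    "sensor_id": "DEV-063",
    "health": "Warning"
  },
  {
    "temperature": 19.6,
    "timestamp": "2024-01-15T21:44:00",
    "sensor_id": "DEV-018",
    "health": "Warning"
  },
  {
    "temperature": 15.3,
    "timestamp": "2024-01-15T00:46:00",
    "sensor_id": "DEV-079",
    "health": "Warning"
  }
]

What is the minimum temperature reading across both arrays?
15.3

Schema mapping: "temp_value" (sensor_array_2) = "temperature" (sensor_array_1) = temperature reading

Minimum in sensor_array_2: 33.7
Minimum in sensor_array_1: 15.3

Overall minimum: min(33.7, 15.3) = 15.3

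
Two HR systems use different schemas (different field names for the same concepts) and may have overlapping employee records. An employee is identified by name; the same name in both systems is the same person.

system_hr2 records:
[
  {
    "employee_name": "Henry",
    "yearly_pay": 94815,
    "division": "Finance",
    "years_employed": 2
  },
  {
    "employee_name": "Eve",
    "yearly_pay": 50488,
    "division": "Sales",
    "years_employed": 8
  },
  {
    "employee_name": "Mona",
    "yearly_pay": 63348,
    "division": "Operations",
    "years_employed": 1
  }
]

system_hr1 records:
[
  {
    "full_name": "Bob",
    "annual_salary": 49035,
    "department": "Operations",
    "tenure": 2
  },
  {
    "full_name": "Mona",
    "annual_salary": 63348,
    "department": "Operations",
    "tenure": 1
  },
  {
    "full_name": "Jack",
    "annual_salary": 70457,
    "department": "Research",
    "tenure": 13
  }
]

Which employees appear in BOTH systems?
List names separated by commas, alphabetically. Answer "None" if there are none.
Mona

Schema mapping: "employee_name" (system_hr2) = "full_name" (system_hr1) = employee name

Names in system_hr2: ['Eve', 'Henry', 'Mona']
Names in system_hr1: ['Bob', 'Jack', 'Mona']

Intersection: ['Mona']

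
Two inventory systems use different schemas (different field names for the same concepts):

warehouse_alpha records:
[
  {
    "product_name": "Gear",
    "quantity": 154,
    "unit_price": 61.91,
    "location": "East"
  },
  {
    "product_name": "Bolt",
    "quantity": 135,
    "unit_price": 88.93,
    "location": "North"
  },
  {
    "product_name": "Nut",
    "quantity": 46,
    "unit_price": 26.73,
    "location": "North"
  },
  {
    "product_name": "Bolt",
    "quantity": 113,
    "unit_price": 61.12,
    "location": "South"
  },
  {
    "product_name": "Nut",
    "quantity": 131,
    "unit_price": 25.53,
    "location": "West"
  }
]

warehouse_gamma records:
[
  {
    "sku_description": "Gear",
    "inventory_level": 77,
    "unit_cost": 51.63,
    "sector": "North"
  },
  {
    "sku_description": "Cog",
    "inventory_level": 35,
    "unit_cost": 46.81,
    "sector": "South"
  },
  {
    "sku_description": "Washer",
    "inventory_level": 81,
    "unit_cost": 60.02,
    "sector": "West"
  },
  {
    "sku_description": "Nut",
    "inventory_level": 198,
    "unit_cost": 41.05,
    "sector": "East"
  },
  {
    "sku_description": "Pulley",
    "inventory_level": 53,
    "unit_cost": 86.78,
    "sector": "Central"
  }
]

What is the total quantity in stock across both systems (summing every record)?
1023

To reconcile these schemas, identify the field holding the quantity in stock in each system:
1. In warehouse_alpha it is "quantity"
2. In warehouse_gamma it is "inventory_level"

From warehouse_alpha: 154 + 135 + 46 + 113 + 131 = 579
From warehouse_gamma: 77 + 35 + 81 + 198 + 53 = 444

Total: 579 + 444 = 1023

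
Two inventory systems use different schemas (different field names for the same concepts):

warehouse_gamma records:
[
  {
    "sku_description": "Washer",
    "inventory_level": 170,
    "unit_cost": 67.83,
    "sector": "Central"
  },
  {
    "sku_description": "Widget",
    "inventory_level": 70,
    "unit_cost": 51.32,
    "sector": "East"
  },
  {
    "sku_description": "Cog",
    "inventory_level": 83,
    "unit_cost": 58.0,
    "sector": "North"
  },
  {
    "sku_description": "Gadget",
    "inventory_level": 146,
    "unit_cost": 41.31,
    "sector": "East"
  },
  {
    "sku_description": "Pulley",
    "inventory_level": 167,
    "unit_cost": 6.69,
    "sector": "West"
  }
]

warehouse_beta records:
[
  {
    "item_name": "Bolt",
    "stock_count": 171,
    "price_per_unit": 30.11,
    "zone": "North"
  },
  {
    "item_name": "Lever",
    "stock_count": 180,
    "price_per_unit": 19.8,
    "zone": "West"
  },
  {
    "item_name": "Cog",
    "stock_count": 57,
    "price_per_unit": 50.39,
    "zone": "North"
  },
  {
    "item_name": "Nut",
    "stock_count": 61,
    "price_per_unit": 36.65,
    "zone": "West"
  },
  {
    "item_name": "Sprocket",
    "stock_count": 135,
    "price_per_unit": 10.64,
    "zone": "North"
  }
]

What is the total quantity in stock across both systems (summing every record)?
1240

To reconcile these schemas, identify the field holding the quantity in stock in each system:
1. In warehouse_gamma it is "inventory_level"
2. In warehouse_beta it is "stock_count"

From warehouse_gamma: 170 + 70 + 83 + 146 + 167 = 636
From warehouse_beta: 171 + 180 + 57 + 61 + 135 = 604

Total: 636 + 604 = 1240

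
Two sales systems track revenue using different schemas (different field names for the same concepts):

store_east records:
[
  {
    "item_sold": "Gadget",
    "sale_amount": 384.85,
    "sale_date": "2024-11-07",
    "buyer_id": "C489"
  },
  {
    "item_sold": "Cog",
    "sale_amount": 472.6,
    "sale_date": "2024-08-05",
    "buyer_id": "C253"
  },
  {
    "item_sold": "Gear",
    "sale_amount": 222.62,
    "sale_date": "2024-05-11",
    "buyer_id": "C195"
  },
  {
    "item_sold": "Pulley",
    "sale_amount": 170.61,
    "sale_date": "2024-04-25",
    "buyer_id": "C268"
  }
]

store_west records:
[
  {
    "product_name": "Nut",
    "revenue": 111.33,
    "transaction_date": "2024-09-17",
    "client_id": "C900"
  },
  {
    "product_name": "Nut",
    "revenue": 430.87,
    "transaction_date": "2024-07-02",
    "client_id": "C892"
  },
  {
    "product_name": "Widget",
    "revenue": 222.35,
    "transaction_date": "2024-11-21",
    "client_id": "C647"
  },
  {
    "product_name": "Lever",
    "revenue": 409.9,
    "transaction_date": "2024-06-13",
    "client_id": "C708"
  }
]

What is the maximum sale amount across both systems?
472.6

Reconcile: "sale_amount" (store_east) = "revenue" (store_west) = sale amount

Maximum in store_east: 472.6
Maximum in store_west: 430.87

Overall maximum: max(472.6, 430.87) = 472.6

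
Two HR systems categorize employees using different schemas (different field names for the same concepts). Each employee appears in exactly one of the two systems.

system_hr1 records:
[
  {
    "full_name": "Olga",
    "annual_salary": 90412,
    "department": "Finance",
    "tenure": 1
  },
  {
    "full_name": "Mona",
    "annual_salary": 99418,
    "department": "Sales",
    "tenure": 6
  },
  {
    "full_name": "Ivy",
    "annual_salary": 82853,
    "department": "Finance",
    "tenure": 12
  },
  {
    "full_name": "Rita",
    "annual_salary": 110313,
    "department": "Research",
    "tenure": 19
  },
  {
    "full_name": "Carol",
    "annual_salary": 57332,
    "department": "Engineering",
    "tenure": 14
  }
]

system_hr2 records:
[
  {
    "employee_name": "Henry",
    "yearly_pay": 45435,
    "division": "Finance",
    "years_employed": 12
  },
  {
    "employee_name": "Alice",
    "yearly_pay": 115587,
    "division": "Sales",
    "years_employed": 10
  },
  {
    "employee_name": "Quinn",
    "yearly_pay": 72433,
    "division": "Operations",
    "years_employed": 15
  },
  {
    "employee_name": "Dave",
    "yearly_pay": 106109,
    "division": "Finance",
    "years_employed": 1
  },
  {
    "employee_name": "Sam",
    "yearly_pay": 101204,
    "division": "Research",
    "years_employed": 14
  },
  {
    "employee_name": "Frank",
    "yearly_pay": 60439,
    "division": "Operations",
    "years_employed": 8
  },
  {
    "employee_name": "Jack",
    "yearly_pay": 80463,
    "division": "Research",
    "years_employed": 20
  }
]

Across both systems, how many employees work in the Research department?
3

Schema mapping: "department" (system_hr1) = "division" (system_hr2) = department

Research employees in system_hr1: 1
Research employees in system_hr2: 2

Total in Research: 1 + 2 = 3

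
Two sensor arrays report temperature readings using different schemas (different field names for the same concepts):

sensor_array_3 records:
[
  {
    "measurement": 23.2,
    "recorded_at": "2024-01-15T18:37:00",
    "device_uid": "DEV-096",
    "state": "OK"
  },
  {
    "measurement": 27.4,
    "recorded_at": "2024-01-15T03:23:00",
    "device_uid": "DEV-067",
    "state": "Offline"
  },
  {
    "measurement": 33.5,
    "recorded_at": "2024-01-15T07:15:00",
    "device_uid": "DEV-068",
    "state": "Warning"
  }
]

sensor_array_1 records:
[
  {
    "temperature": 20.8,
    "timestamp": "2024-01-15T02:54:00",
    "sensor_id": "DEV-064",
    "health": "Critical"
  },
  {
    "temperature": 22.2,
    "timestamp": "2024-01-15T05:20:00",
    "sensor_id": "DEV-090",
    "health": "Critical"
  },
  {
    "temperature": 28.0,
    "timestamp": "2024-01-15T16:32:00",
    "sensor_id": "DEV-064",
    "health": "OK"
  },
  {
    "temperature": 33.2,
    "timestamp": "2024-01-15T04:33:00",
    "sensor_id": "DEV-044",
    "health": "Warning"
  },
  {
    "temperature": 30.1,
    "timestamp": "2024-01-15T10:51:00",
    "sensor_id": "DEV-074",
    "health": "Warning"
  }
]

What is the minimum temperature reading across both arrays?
20.8

Schema mapping: "measurement" (sensor_array_3) = "temperature" (sensor_array_1) = temperature reading

Minimum in sensor_array_3: 23.2
Minimum in sensor_array_1: 20.8

Overall minimum: min(23.2, 20.8) = 20.8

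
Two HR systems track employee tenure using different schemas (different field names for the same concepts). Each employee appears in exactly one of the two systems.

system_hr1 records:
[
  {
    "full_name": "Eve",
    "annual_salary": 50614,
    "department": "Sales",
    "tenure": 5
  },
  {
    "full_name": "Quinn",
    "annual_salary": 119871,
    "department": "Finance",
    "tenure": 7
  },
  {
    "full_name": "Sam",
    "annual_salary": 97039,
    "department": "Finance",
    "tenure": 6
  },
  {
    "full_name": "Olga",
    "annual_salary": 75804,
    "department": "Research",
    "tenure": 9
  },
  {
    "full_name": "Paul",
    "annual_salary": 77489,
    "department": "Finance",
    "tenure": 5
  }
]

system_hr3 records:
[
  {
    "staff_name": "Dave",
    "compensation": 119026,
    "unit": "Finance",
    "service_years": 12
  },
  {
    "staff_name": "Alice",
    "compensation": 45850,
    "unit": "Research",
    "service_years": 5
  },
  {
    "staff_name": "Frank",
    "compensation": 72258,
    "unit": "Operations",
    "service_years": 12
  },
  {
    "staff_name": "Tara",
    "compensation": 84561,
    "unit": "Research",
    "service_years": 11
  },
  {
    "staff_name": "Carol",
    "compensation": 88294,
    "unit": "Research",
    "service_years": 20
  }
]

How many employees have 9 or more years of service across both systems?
5

Reconcile schemas: "tenure" (system_hr1) = "service_years" (system_hr3) = years of service

From system_hr1: 1 employees with >= 9 years
From system_hr3: 4 employees with >= 9 years

Total: 1 + 4 = 5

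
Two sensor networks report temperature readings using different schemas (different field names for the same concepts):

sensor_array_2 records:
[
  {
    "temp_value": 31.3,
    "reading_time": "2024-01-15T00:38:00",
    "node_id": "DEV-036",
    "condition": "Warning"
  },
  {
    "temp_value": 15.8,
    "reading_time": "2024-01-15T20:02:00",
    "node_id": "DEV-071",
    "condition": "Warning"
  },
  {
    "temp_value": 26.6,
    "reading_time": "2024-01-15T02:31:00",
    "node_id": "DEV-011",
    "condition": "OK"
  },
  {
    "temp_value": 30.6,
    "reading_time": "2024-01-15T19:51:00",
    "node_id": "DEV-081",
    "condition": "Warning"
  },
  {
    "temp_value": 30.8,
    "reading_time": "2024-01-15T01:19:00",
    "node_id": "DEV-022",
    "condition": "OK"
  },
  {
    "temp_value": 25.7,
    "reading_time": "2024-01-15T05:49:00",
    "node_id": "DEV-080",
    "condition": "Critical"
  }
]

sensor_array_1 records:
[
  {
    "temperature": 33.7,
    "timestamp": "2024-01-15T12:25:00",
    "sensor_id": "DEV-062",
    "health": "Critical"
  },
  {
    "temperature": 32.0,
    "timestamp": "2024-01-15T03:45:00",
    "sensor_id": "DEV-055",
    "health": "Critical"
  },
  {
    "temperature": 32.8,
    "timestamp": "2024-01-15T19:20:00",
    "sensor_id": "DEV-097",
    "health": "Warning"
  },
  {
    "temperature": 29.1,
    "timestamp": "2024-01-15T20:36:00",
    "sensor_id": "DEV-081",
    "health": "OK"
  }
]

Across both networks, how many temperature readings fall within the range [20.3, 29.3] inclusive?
3

Schema mapping: "temp_value" (sensor_array_2) = "temperature" (sensor_array_1) = temperature

Readings in [20.3, 29.3] from sensor_array_2: 2
Readings in [20.3, 29.3] from sensor_array_1: 1

Total count: 2 + 1 = 3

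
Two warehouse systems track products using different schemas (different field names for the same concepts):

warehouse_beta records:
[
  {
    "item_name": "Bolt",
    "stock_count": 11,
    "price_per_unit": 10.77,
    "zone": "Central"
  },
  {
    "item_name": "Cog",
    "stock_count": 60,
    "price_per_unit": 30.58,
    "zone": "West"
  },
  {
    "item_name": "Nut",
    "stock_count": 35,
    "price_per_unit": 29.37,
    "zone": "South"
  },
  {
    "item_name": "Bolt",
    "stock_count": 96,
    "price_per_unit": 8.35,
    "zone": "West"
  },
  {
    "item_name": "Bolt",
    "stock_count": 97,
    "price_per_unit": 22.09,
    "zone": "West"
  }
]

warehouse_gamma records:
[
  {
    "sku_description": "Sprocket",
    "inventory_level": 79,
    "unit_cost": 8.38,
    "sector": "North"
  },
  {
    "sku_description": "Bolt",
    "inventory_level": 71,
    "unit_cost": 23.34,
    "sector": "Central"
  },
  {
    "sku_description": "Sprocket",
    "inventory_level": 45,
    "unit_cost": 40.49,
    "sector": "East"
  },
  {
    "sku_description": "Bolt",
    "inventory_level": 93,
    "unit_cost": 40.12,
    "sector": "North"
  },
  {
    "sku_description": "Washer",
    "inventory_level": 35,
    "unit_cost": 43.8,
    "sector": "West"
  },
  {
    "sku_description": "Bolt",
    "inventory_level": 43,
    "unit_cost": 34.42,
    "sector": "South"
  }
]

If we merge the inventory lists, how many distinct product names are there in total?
5

Schema mapping: "item_name" (warehouse_beta) = "sku_description" (warehouse_gamma) = product name

Products in warehouse_beta: ['Bolt', 'Cog', 'Nut']
Products in warehouse_gamma: ['Bolt', 'Sprocket', 'Washer']

Union (unique products): ['Bolt', 'Cog', 'Nut', 'Sprocket', 'Washer']
Count: 5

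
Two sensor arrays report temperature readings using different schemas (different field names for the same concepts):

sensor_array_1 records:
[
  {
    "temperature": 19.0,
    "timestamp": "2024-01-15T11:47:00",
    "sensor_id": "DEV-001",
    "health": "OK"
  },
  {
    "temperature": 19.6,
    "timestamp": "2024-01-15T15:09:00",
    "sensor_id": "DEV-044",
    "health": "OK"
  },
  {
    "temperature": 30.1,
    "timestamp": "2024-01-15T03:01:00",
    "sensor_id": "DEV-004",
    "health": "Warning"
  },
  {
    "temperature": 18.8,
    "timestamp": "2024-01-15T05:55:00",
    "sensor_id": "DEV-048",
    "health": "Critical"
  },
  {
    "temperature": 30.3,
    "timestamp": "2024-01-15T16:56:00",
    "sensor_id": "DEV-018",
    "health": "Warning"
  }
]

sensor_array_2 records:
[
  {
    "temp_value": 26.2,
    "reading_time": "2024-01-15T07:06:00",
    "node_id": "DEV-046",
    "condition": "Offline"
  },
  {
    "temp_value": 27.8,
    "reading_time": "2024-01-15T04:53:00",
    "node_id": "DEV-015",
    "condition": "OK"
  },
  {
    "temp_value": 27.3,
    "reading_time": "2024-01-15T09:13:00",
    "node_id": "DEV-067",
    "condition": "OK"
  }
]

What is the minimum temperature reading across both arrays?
18.8

Schema mapping: "temperature" (sensor_array_1) = "temp_value" (sensor_array_2) = temperature reading

Minimum in sensor_array_1: 18.8
Minimum in sensor_array_2: 26.2

Overall minimum: min(18.8, 26.2) = 18.8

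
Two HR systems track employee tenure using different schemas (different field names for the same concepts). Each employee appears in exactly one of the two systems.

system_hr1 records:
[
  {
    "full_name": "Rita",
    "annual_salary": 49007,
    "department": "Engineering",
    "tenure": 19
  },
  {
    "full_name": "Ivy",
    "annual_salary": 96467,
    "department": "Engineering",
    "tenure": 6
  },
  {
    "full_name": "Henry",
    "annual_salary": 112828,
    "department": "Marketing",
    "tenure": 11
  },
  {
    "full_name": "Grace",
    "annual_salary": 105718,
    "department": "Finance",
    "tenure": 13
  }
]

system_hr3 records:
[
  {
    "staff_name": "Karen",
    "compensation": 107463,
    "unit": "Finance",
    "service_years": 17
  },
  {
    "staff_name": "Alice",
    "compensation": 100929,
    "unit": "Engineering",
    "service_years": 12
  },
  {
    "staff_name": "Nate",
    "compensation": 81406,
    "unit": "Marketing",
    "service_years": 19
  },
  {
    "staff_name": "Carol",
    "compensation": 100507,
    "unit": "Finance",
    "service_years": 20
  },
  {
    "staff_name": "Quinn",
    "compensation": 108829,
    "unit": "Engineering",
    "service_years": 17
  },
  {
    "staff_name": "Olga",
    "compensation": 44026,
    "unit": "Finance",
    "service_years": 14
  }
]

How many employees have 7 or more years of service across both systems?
9

Reconcile schemas: "tenure" (system_hr1) = "service_years" (system_hr3) = years of service

From system_hr1: 3 employees with >= 7 years
From system_hr3: 6 employees with >= 7 years

Total: 3 + 6 = 9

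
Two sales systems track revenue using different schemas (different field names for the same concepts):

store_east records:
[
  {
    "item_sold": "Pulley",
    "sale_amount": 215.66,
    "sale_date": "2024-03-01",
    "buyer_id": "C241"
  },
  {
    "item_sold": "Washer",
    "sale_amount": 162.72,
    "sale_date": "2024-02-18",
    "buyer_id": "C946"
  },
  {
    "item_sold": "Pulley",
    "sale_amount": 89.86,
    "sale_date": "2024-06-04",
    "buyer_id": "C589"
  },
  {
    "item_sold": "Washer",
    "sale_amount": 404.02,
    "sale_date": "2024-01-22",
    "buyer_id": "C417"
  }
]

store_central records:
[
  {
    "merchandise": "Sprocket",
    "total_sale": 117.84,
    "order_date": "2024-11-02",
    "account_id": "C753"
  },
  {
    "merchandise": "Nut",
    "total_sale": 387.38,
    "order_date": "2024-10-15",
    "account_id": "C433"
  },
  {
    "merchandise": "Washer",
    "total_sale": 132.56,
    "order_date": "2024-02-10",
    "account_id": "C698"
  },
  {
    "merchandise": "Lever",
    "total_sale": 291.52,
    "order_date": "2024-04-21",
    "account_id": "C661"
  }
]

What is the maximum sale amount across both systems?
404.02

Reconcile: "sale_amount" (store_east) = "total_sale" (store_central) = sale amount

Maximum in store_east: 404.02
Maximum in store_central: 387.38

Overall maximum: max(404.02, 387.38) = 404.02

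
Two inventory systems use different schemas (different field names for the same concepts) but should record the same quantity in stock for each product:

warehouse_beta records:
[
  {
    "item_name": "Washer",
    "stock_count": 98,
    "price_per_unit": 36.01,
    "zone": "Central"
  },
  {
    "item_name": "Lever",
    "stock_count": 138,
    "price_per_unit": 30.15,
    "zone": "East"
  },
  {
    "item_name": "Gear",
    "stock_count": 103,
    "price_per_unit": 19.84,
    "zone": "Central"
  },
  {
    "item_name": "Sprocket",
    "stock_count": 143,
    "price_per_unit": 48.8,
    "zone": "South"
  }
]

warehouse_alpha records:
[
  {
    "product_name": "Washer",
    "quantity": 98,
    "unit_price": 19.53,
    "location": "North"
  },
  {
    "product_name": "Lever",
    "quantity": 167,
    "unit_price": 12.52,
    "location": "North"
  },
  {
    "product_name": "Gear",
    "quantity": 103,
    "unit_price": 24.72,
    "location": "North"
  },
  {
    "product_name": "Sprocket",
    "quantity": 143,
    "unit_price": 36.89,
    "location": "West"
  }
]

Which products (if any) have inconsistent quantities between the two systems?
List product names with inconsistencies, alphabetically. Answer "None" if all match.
Lever

Schema mappings:
- "item_name" (warehouse_beta) = "product_name" (warehouse_alpha) = product name
- "stock_count" (warehouse_beta) = "quantity" (warehouse_alpha) = quantity

Comparison:
  Washer: 98 vs 98 - MATCH
  Lever: 138 vs 167 - MISMATCH
  Gear: 103 vs 103 - MATCH
  Sprocket: 143 vs 143 - MATCH

Products with inconsistencies: Lever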